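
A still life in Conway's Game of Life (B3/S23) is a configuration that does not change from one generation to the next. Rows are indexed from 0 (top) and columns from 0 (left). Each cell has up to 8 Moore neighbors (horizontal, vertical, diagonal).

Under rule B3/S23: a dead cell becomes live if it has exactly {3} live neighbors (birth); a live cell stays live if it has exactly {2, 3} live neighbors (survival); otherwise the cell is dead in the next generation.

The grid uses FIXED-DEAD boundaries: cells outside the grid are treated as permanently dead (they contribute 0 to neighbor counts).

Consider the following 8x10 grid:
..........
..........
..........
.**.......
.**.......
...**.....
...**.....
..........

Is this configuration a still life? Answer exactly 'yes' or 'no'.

Answer: no

Derivation:
Compute generation 1 and compare to generation 0 (given above):
Generation 1:
..........
..........
..........
.**.......
.*........
....*.....
...**.....
..........
Cell (4,2) differs: gen0=1 vs gen1=0 -> NOT a still life.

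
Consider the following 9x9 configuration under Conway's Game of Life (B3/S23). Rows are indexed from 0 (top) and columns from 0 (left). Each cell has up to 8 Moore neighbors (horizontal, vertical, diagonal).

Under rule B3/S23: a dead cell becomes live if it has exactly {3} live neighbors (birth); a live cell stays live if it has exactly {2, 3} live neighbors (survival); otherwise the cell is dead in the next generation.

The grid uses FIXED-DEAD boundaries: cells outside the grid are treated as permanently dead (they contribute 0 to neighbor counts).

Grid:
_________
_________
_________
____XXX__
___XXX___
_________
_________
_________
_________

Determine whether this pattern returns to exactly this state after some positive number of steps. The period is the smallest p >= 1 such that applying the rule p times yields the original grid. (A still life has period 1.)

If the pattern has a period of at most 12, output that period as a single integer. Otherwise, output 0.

Answer: 2

Derivation:
Simulating and comparing each generation to the original:
Gen 0 (original, given above): 6 live cells
Gen 1: 6 live cells, differs from original
Gen 2: 6 live cells, MATCHES original -> period = 2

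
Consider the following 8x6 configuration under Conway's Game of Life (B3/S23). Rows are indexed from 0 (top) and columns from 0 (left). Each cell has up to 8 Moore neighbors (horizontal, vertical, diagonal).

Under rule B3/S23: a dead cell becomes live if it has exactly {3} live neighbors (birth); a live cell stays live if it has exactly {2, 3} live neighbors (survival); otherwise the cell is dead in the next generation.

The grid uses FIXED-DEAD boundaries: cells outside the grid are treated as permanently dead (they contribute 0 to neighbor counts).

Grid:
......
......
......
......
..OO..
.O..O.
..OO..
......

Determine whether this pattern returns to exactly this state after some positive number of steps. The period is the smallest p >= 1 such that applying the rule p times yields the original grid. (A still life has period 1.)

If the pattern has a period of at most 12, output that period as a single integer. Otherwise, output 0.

Answer: 1

Derivation:
Simulating and comparing each generation to the original:
Gen 0 (original, given above): 6 live cells
Gen 1: 6 live cells, MATCHES original -> period = 1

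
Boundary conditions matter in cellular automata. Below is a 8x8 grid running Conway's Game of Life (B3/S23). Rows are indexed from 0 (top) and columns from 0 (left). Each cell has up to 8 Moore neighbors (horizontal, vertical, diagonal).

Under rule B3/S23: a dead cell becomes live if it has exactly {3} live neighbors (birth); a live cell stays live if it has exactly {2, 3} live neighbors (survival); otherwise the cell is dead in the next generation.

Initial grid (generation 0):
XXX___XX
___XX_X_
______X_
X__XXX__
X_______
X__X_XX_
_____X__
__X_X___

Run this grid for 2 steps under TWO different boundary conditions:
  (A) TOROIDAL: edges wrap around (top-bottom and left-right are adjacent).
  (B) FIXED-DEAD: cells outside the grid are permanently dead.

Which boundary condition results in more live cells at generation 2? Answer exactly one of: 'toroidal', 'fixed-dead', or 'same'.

Under TOROIDAL boundary, generation 2:
____X___
___X____
_XXXX___
____XX__
X__X____
X_XX____
X_XX____
________
Population = 16

Under FIXED-DEAD boundary, generation 2:
_X_XXXXX
_X_XX___
__XXX_X_
____XXX_
___X__X_
__XX___X
______X_
________
Population = 22

Comparison: toroidal=16, fixed-dead=22 -> fixed-dead

Answer: fixed-dead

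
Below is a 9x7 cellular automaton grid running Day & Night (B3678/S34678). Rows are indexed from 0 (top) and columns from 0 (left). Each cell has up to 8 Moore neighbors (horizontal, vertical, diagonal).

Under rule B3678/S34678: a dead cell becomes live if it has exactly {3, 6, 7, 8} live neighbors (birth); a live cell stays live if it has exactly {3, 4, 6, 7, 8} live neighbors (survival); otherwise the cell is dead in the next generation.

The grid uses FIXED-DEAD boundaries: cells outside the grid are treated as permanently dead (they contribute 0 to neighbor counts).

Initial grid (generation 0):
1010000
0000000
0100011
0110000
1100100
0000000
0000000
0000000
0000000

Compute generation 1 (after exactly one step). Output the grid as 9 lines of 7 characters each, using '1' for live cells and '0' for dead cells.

Simulating step by step:
Generation 0 (given above): 10 live cells
Generation 1: 7 live cells
(generation 1 grid is the final answer)

Answer: 0000000
0100000
0010000
0110010
0110000
0000000
0000000
0000000
0000000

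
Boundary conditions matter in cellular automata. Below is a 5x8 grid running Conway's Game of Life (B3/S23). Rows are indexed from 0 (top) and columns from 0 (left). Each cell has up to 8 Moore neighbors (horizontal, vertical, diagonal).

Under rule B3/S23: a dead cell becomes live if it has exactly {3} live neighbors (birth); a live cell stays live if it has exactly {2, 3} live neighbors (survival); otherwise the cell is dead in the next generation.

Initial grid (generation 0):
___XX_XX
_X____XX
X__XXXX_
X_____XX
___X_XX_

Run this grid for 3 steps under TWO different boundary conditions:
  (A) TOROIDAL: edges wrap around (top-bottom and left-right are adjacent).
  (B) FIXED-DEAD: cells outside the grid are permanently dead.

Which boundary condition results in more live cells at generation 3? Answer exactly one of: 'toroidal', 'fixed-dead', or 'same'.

Answer: fixed-dead

Derivation:
Under TOROIDAL boundary, generation 3:
_X______
____X___
X_______
____X__X
X___X__X
Population = 8

Under FIXED-DEAD boundary, generation 3:
_____XX_
_X___XX_
_XXX____
__XXXX_X
_____XXX
Population = 16

Comparison: toroidal=8, fixed-dead=16 -> fixed-dead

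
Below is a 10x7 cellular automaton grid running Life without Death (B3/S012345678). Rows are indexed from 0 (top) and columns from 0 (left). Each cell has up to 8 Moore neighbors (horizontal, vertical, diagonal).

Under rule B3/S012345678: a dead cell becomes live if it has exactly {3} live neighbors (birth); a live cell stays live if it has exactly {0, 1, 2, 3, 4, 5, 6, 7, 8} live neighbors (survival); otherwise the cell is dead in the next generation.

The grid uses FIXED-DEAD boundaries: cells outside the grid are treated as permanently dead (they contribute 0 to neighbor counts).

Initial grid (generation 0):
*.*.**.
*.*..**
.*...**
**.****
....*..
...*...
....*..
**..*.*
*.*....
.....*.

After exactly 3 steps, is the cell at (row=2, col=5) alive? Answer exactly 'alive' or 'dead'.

Answer: alive

Derivation:
Simulating step by step:
Generation 0 (given above): 27 live cells
Generation 1: 39 live cells
*.*****
*.**.**
.*.*.**
*******
..*.*..
...**..
...***.
**.****
*.*..*.
.....*.
Generation 2: 42 live cells
*.*****
*.**.**
.*.*.**
*******
..*.*..
..***..
...****
**.****
*.**.*.
.....*.
Generation 3: 44 live cells
*.*****
*.**.**
.*.*.**
*******
..*.*..
..***..
.*.****
**.****
*.**.*.
....**.

Cell (2,5) at generation 3: 1 -> alive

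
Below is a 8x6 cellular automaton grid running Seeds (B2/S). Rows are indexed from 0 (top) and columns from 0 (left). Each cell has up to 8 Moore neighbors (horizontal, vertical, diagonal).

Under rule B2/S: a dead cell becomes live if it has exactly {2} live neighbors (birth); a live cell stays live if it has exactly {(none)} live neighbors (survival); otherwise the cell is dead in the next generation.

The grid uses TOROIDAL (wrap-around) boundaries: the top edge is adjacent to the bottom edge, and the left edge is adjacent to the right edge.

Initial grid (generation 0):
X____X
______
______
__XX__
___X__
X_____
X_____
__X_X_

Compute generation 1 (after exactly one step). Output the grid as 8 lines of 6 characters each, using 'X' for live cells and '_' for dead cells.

Simulating step by step:
Generation 0 (given above): 9 live cells
Generation 1: 14 live cells
(generation 1 grid is the final answer)

Answer: _X_XX_
X____X
__XX__
____X_
_X__X_
_X___X
___X__
___X__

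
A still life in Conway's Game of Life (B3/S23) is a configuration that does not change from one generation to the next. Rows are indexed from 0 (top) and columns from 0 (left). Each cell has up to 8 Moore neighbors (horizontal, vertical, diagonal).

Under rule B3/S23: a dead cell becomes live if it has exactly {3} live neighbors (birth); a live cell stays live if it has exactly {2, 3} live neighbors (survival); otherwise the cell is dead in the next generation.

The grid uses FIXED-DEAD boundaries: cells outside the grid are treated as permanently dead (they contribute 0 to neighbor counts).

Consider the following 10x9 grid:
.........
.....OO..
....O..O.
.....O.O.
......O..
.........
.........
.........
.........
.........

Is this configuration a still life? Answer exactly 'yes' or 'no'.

Compute generation 1 and compare to generation 0 (given above):
Generation 1:
.........
.....OO..
....O..O.
.....O.O.
......O..
.........
.........
.........
.........
.........
The grids are IDENTICAL -> still life.

Answer: yes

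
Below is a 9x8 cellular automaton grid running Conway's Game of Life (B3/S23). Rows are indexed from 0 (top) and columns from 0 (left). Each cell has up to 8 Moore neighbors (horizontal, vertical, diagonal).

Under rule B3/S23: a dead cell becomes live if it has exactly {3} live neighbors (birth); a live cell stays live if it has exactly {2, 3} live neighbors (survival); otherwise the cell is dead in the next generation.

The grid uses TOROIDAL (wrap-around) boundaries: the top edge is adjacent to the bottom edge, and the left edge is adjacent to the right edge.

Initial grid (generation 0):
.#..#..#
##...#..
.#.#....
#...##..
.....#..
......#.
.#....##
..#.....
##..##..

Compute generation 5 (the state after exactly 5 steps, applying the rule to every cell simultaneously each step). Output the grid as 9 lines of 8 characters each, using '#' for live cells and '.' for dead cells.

Answer: .####.#.
...#....
##...###
#####...
...#....
........
........
........
.#....##

Derivation:
Simulating step by step:
Generation 0 (given above): 21 live cells
Generation 1: 29 live cells
..#.#.##
.#..#...
.##..#..
....##..
....###.
.....###
......##
..#..###
######..
Generation 2: 16 live cells
......##
##..#.#.
.###.#..
...#....
.......#
....#...
#.......
..#.....
#.......
Generation 3: 16 live cells
.#...##.
##.##.#.
##.#.#..
...##...
........
........
........
.#......
.......#
Generation 4: 16 live cells
.##.###.
...#..#.
##...#.#
..###...
........
........
........
........
#.....#.
Generation 5: 20 live cells
(generation 5 grid is the final answer)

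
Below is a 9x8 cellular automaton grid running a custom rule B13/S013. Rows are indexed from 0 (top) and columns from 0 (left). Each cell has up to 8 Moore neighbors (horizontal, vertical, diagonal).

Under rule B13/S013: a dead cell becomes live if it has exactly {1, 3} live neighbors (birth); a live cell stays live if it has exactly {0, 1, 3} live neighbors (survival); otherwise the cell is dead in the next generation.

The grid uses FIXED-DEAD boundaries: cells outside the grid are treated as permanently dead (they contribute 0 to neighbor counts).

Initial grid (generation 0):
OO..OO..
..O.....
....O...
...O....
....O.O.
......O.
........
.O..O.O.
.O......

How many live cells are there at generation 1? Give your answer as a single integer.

Answer: 43

Derivation:
Simulating step by step:
Generation 0 (given above): 14 live cells
Generation 1: 43 live cells
O...OOO.
.OOOOOO.
.O.OOO..
..O.OOOO
..O.OOO.
...OOOO.
OOOOOO..
.O.OO.OO
.O.OO.OO
Population at generation 1: 43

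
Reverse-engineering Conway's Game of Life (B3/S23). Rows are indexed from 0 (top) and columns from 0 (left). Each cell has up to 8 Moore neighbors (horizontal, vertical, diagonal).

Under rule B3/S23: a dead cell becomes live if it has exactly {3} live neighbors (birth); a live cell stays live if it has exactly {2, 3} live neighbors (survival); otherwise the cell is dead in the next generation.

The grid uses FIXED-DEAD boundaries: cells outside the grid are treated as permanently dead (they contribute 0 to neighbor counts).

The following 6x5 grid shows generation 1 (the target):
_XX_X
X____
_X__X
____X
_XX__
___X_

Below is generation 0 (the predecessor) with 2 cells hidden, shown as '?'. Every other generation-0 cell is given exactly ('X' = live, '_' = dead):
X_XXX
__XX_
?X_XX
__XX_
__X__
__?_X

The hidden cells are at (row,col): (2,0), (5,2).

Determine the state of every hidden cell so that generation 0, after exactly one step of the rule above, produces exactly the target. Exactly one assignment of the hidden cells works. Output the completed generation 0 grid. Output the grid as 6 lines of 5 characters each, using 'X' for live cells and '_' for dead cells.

Hidden generation-0 cells (in order): (2,0), (5,2).
A hidden cell only influences target cells in its own 3x3 neighborhood. Try each of the 2^2 = 4 assignments, step the completed generation 0 forward once under B3/S23, and compare with the target:
  (2,0)=_ (5,2)=_ -> step gives (1,0)='_' but target has 'X' -> reject
  (2,0)=_ (5,2)=X -> step gives (1,0)='_' but target has 'X' -> reject
  (2,0)=X (5,2)=_ -> step gives (4,1)='_' but target has 'X' -> reject
  (2,0)=X (5,2)=X -> step reproduces the target at every cell -> ACCEPT
Unique solution: (2,0)=live, (5,2)=live.
Check: live-neighbor counts of every cell in the completed generation 0:
03342
35565
13653
24443
03352
02130
Applying B3/S23 to generation 0 with these counts gives:
_XX_X
X____
_X__X
____X
_XX__
___X_
which matches the target exactly.

Answer: X_XXX
__XX_
XX_XX
__XX_
__X__
__X_X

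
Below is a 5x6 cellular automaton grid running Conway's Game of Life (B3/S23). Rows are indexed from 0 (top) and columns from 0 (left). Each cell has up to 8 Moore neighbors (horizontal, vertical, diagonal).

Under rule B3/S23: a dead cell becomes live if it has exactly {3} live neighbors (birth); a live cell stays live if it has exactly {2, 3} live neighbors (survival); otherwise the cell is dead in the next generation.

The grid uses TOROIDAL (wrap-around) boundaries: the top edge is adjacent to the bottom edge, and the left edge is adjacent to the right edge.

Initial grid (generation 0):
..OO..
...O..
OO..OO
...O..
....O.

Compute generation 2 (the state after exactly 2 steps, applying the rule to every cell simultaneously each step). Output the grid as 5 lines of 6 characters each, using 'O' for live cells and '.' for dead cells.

Answer: O.....
......
......
O.....
.OO.OO

Derivation:
Simulating step by step:
Generation 0 (given above): 9 live cells
Generation 1: 16 live cells
..OOO.
OO.O.O
O.OOOO
O..O..
..O.O.
Generation 2: 6 live cells
(generation 2 grid is the final answer)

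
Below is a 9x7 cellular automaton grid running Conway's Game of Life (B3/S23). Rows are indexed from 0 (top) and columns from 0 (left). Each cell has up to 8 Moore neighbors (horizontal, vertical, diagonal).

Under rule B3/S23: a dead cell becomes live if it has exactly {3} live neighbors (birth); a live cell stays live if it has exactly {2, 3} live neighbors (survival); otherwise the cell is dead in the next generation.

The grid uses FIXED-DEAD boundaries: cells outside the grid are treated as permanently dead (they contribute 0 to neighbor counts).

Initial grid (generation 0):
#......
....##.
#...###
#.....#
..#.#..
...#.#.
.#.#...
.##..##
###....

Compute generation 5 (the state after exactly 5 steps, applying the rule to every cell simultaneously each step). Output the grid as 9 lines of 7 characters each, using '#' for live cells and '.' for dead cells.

Answer: .......
.......
.......
.....##
....#.#
....###
..#..#.
..#.#..
..###..

Derivation:
Simulating step by step:
Generation 0 (given above): 22 live cells
Generation 1: 19 live cells
.......
....#.#
....#.#
.#.##.#
...###.
...#...
.#.#.##
...#...
#.#....
Generation 2: 11 live cells
.......
.......
....#.#
..#...#
.....#.
...#..#
...#...
.#.##..
.......
Generation 3: 9 live cells
.......
.......
.....#.
......#
.....##
....#..
...#...
..###..
.......
Generation 4: 10 live cells
.......
.......
.......
......#
.....##
....##.
..#....
..###..
...#...
Generation 5: 14 live cells
(generation 5 grid is the final answer)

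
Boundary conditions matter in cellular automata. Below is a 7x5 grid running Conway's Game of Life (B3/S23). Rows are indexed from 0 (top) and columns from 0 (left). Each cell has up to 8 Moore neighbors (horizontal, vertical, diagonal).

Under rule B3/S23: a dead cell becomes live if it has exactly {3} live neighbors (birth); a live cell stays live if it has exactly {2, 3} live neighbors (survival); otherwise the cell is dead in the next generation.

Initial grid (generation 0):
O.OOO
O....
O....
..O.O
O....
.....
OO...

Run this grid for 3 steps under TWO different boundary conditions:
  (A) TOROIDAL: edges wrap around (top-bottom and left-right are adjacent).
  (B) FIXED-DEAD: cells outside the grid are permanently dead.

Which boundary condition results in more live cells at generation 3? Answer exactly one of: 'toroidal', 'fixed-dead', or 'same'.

Under TOROIDAL boundary, generation 3:
OO...
.OOO.
OOOO.
O.O.O
...OO
O..O.
OO...
Population = 18

Under FIXED-DEAD boundary, generation 3:
.O...
O....
O.O..
..O..
.....
.....
.....
Population = 5

Comparison: toroidal=18, fixed-dead=5 -> toroidal

Answer: toroidal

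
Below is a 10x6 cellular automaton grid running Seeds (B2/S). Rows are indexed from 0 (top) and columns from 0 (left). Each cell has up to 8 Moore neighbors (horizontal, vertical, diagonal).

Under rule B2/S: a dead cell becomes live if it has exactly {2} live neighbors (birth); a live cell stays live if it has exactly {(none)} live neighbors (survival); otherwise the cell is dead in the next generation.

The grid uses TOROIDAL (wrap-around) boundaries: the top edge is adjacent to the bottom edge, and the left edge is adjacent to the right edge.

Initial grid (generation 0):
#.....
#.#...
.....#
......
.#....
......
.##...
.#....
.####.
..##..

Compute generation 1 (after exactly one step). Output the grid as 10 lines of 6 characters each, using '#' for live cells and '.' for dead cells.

Simulating step by step:
Generation 0 (given above): 14 live cells
Generation 1: 10 live cells
(generation 1 grid is the final answer)

Answer: .....#
......
##....
#.....
......
#.....
#.....
....#.
#.....
#....#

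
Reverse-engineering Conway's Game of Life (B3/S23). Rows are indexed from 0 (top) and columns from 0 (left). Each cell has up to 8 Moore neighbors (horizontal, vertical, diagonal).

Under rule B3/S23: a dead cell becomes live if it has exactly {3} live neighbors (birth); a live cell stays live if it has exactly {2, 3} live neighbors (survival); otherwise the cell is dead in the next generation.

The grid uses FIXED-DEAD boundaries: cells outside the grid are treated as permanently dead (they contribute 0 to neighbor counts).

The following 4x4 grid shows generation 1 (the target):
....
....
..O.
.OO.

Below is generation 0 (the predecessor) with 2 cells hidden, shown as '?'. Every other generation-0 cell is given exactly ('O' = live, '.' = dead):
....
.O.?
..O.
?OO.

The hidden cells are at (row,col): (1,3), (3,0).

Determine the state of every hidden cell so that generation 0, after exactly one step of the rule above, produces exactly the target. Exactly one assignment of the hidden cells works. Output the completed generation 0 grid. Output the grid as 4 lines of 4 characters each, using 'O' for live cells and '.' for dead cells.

Answer: ....
.O..
..O.
.OO.

Derivation:
Hidden generation-0 cells (in order): (1,3), (3,0).
A hidden cell only influences target cells in its own 3x3 neighborhood. Try each of the 2^2 = 4 assignments, step the completed generation 0 forward once under B3/S23, and compare with the target:
  (1,3)=. (3,0)=. -> step reproduces the target at every cell -> ACCEPT
  (1,3)=. (3,0)=O -> step gives (2,0)='O' but target has '.' -> reject
  (1,3)=O (3,0)=. -> step gives (1,2)='O' but target has '.' -> reject
  (1,3)=O (3,0)=O -> step gives (1,2)='O' but target has '.' -> reject
Unique solution: (1,3)=dead, (3,0)=dead.
Check: live-neighbor counts of every cell in the completed generation 0:
1110
1121
2432
1222
Applying B3/S23 to generation 0 with these counts gives:
....
....
..O.
.OO.
which matches the target exactly.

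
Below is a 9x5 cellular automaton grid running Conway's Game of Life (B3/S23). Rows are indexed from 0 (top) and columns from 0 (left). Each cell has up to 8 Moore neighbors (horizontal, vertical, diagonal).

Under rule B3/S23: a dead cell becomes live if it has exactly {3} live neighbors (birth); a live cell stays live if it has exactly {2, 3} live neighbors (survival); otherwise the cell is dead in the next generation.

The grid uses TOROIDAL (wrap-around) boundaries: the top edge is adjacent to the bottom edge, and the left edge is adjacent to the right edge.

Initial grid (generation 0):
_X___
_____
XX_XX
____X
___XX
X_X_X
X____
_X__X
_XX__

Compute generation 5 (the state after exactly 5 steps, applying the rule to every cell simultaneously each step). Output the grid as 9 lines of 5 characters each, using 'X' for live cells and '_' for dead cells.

Answer: ____X
X__X_
X__X_
____X
_____
_____
XX___
X__XX
__X_X

Derivation:
Simulating step by step:
Generation 0 (given above): 16 live cells
Generation 1: 16 live cells
_XX__
_XX_X
X__XX
__X__
_____
XX___
___X_
_XX__
_XX__
Generation 2: 11 live cells
_____
____X
X___X
___XX
_X___
_____
X____
_X_X_
X__X_
Generation 3: 11 live cells
____X
X___X
X____
___XX
_____
_____
_____
XXX__
__X_X
Generation 4: 13 live cells
____X
X___X
X__X_
____X
_____
_____
_X___
XXXX_
__X_X
Generation 5: 13 live cells
(generation 5 grid is the final answer)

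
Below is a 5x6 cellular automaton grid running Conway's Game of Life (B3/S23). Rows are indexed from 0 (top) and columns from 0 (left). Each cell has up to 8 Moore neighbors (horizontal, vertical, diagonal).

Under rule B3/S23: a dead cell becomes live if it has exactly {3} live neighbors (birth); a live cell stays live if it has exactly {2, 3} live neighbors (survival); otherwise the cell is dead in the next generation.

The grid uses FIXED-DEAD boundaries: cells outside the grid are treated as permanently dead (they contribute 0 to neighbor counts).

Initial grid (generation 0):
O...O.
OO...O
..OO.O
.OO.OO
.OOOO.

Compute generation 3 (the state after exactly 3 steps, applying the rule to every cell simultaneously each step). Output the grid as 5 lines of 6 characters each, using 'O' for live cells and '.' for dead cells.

Answer: ......
....O.
......
.....O
....OO

Derivation:
Simulating step by step:
Generation 0 (given above): 16 live cells
Generation 1: 14 live cells
OO....
OOOO.O
O..O.O
.....O
.O..OO
Generation 2: 8 live cells
O.....
...O..
O..O.O
.....O
....OO
Generation 3: 4 live cells
(generation 3 grid is the final answer)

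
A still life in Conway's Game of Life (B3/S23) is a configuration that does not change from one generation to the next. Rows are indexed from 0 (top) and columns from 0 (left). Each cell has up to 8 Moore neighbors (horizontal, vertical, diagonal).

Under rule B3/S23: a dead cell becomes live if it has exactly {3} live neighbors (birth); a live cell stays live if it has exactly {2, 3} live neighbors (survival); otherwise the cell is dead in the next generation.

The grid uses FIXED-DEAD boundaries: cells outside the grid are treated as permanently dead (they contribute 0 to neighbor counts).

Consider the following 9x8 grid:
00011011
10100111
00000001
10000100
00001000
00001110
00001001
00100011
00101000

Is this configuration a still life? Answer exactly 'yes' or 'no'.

Compute generation 1 and compare to generation 0 (given above):
Generation 1:
00011001
00011100
01000101
00000000
00001010
00011010
00011001
00000111
00010000
Cell (0,6) differs: gen0=1 vs gen1=0 -> NOT a still life.

Answer: no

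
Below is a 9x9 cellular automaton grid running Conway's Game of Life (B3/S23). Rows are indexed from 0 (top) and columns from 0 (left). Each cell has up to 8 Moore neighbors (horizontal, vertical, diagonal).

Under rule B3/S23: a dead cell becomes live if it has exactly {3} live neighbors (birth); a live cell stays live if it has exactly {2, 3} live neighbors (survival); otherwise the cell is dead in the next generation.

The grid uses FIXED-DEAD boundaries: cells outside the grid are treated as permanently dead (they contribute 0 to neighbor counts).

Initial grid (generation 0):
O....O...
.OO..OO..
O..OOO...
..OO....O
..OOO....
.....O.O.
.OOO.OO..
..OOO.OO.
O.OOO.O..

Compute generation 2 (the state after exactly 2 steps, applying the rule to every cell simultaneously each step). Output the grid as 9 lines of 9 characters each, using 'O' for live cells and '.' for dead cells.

Simulating step by step:
Generation 0 (given above): 33 live cells
Generation 1: 23 live cells
.O...OO..
OOOO..O..
.....OO..
.O...O...
..O.O....
.O...O...
.O.......
.......O.
.OO.O.OO.
Generation 2: 28 live cells
(generation 2 grid is the final answer)

Answer: OO...OO..
OOO.O..O.
O...OOO..
....OOO..
.OO.OO...
.OO......
.........
.OO...OO.
......OO.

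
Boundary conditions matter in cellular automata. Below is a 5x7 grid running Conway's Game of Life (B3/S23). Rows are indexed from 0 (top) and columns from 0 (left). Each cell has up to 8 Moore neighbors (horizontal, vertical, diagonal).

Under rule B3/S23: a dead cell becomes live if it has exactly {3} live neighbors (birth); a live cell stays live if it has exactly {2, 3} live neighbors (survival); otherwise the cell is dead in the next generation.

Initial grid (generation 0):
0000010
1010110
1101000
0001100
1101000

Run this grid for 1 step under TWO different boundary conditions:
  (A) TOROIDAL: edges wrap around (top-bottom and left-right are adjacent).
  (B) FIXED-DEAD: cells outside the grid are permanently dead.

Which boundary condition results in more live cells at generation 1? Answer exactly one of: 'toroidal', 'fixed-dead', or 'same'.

Answer: toroidal

Derivation:
Under TOROIDAL boundary, generation 1:
1011010
1011110
1100011
0001100
0011000
Population = 17

Under FIXED-DEAD boundary, generation 1:
0000110
1011110
1100010
0001100
0011100
Population = 15

Comparison: toroidal=17, fixed-dead=15 -> toroidal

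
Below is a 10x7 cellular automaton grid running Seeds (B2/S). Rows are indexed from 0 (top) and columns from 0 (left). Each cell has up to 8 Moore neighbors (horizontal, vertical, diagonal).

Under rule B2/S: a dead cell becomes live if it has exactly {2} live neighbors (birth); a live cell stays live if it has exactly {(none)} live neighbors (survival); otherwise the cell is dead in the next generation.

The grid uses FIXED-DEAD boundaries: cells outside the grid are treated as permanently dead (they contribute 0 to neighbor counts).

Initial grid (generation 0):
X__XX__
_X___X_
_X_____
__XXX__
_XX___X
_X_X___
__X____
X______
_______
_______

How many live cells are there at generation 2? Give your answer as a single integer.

Answer: 13

Derivation:
Simulating step by step:
Generation 0 (given above): 16 live cells
Generation 1: 14 live cells
_XX__X_
___X___
X____X_
X____X_
X____X_
X______
X__X___
_X_____
_______
_______
Generation 2: 13 live cells
___XX__
X____XX
_X____X
_______
____X_X
____X__
__X____
X_X____
_______
_______
Population at generation 2: 13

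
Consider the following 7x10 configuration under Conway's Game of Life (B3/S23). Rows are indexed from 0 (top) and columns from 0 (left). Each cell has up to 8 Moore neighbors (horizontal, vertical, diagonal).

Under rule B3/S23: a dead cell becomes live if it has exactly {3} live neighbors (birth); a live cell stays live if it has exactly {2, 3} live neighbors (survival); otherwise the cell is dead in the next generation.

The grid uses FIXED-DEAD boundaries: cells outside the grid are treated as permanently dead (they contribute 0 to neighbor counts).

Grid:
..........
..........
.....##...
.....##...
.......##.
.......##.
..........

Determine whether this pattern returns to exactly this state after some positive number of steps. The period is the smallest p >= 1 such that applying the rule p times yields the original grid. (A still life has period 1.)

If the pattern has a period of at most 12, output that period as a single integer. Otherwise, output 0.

Simulating and comparing each generation to the original:
Gen 0 (original, given above): 8 live cells
Gen 1: 6 live cells, differs from original
Gen 2: 8 live cells, MATCHES original -> period = 2

Answer: 2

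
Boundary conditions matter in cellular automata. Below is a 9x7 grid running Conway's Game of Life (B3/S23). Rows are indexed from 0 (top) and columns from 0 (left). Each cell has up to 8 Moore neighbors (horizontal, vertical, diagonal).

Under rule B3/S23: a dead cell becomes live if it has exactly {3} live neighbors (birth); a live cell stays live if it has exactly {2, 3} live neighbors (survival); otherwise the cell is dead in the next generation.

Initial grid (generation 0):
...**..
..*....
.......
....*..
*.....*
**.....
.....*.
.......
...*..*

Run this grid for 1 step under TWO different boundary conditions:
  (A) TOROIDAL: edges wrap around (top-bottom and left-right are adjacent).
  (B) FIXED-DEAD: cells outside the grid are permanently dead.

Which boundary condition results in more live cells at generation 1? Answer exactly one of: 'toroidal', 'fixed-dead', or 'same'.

Answer: toroidal

Derivation:
Under TOROIDAL boundary, generation 1:
..***..
...*...
.......
.......
**....*
**.....
.......
.......
...**..
Population = 11

Under FIXED-DEAD boundary, generation 1:
...*...
...*...
.......
.......
**.....
**.....
.......
.......
.......
Population = 6

Comparison: toroidal=11, fixed-dead=6 -> toroidal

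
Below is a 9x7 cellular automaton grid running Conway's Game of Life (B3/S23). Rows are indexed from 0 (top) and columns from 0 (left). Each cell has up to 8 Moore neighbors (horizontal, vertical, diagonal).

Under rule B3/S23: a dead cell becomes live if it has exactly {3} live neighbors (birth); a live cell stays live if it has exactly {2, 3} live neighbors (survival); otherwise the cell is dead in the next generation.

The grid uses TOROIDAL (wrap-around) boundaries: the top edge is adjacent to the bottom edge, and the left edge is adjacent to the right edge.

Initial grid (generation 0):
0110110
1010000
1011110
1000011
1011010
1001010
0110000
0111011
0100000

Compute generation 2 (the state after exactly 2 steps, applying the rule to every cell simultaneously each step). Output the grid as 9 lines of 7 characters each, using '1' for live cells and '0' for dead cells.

Simulating step by step:
Generation 0 (given above): 29 live cells
Generation 1: 19 live cells
1011000
1000000
1011110
1000000
1011010
1001000
0000010
0001000
0000001
Generation 2: 19 live cells
(generation 2 grid is the final answer)

Answer: 1100001
1000000
1001100
1000010
1011100
0111000
0000100
0000000
0011000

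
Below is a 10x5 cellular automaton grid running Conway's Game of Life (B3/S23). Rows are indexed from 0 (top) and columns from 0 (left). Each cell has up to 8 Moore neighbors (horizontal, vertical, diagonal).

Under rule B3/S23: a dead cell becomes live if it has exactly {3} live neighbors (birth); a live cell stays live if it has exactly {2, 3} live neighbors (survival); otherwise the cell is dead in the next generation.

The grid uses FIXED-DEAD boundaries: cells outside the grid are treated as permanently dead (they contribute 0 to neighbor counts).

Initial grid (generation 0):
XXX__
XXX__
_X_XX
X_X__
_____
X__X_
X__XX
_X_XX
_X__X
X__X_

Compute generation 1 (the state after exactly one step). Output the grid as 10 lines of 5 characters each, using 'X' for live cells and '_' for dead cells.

Answer: X_X__
_____
___X_
_XXX_
_X___
___XX
XX___
XX___
XX__X
_____

Derivation:
Simulating step by step:
Generation 0 (given above): 23 live cells
Generation 1: 16 live cells
(generation 1 grid is the final answer)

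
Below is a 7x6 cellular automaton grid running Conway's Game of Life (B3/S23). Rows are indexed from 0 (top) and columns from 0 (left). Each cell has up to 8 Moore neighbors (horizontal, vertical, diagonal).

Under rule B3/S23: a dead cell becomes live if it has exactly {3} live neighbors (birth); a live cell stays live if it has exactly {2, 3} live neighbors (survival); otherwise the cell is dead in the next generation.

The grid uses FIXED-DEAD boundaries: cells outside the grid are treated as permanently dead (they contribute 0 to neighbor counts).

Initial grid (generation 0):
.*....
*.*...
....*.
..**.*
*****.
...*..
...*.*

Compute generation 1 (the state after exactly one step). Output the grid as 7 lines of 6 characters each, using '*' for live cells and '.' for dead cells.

Simulating step by step:
Generation 0 (given above): 15 live cells
Generation 1: 9 live cells
(generation 1 grid is the final answer)

Answer: .*....
.*....
.**.*.
.....*
.*....
.*....
....*.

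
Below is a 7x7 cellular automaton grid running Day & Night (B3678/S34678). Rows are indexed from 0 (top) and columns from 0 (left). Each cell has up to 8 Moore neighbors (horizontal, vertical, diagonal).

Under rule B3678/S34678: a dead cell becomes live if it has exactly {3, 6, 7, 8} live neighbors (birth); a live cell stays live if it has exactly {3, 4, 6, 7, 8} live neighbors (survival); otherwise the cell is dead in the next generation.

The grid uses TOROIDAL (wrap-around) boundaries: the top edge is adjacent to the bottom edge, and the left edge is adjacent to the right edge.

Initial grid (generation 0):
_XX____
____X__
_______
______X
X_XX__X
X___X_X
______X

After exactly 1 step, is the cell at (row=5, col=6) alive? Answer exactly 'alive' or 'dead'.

Answer: alive

Derivation:
Simulating step by step:
Generation 0 (given above): 12 live cells
Generation 1: 10 live cells
_______
_______
_______
X______
XX____X
XX_X__X
_X___X_

Cell (5,6) at generation 1: 1 -> alive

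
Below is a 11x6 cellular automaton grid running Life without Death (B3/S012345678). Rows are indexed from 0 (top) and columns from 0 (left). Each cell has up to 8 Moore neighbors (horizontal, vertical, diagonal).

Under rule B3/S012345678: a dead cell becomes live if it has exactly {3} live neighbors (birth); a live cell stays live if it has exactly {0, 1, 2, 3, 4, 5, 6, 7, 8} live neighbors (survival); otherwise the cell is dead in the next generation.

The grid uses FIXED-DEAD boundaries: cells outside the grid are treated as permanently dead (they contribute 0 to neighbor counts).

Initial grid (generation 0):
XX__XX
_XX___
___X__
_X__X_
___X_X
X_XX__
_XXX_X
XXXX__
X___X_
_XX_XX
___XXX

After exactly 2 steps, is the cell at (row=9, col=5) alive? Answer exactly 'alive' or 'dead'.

Simulating step by step:
Generation 0 (given above): 31 live cells
Generation 1: 41 live cells
XXX_XX
XXXXX_
_X_X__
_XXXX_
_X_X_X
X_XX__
_XXX_X
XXXX__
X___XX
_XX_XX
__XXXX
Generation 2: 46 live cells
XXX_XX
XXXXXX
_X_X__
XXXXX_
XX_X_X
X_XX__
_XXX_X
XXXX_X
X___XX
_XX_XX
_XXXXX

Cell (9,5) at generation 2: 1 -> alive

Answer: alive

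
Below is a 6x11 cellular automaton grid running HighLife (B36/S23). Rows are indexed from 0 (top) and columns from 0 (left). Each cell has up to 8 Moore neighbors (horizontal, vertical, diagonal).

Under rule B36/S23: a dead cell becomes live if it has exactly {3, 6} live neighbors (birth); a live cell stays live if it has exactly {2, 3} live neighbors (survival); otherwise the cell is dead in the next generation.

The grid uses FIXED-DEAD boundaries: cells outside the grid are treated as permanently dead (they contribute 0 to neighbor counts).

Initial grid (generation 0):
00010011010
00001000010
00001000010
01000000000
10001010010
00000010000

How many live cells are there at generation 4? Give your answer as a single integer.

Answer: 5

Derivation:
Simulating step by step:
Generation 0 (given above): 14 live cells
Generation 1: 9 live cells
00000000100
00011100011
00000000000
00000100000
00000100000
00000100000
Generation 2: 8 live cells
00001000010
00001000010
00000100000
00000000000
00001110000
00000000000
Generation 3: 6 live cells
00000000000
00001100000
00000000000
00001010000
00000100000
00000100000
Generation 4: 5 live cells
00000000000
00000000000
00001000000
00000100000
00001110000
00000000000
Population at generation 4: 5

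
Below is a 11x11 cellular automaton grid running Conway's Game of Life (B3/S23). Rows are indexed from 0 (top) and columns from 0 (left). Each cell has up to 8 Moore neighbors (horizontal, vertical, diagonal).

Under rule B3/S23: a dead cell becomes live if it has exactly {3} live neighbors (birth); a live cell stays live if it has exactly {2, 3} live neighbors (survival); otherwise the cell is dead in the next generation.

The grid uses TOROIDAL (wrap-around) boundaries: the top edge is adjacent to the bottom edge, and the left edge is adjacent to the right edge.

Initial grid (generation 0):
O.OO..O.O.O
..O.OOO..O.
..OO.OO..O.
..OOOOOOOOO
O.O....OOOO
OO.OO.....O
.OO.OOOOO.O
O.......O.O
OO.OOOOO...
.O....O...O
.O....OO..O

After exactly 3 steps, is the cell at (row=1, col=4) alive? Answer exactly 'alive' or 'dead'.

Answer: dead

Derivation:
Simulating step by step:
Generation 0 (given above): 61 live cells
Generation 1: 33 live cells
O.OOO...O.O
........OO.
.O.........
O..........
...........
....O......
..O.OOOOO..
........O.O
.OO.OOOO.O.
.O..O.....O
.O...OO...O
Generation 2: 48 live cells
OOOOOO.OO.O
OOOO....OOO
...........
...........
...........
...OO.OO...
...OOOOOOO.
.OO........
.OOOOOOOOOO
.O.OO..O.OO
.O...O....O
Generation 3: 24 live cells
.....OOOO..
.......OO..
OOO......OO
...........
...........
...O.......
........O..
OO........O
.....OOO..O
.O.....O...
.....O.O...

Cell (1,4) at generation 3: 0 -> dead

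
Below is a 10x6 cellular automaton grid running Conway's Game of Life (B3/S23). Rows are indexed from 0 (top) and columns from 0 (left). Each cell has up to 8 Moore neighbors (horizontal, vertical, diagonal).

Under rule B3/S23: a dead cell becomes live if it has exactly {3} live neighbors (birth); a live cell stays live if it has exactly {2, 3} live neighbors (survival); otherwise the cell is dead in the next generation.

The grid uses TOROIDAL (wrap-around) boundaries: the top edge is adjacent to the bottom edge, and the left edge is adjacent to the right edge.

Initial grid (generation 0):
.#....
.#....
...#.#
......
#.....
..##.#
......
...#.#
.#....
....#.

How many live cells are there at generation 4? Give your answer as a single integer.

Answer: 0

Derivation:
Simulating step by step:
Generation 0 (given above): 12 live cells
Generation 1: 5 live cells
......
#.#...
......
......
......
......
..##..
......
....#.
......
Generation 2: 1 live cells
......
......
......
......
......
......
......
...#..
......
......
Generation 3: 0 live cells
......
......
......
......
......
......
......
......
......
......
Generation 4: 0 live cells
......
......
......
......
......
......
......
......
......
......
Population at generation 4: 0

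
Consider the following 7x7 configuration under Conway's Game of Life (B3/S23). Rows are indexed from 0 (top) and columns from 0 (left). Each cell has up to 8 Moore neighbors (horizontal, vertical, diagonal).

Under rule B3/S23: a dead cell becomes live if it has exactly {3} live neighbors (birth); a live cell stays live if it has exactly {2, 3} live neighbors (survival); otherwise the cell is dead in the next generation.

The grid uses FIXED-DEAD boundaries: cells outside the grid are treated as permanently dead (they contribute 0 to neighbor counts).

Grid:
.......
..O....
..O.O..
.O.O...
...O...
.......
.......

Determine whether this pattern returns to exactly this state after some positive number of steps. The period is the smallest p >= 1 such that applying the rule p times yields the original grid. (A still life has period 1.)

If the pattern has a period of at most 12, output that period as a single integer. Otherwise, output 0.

Answer: 2

Derivation:
Simulating and comparing each generation to the original:
Gen 0 (original, given above): 6 live cells
Gen 1: 6 live cells, differs from original
Gen 2: 6 live cells, MATCHES original -> period = 2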